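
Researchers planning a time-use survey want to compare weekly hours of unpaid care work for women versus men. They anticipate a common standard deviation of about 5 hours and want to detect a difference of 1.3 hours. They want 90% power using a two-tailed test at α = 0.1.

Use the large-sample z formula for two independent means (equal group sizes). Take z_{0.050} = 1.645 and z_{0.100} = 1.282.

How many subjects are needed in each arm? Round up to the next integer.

n = (z_{α/2} + z_β)² · (σ₁² + σ₂²) / δ²
  = (1.645 + 1.282)² · (2·5² = 50) / 1.3²
  = 8.5673 · 50 / 1.69
  = 253.47
Round up → n = 254 per group.

n = 254 per group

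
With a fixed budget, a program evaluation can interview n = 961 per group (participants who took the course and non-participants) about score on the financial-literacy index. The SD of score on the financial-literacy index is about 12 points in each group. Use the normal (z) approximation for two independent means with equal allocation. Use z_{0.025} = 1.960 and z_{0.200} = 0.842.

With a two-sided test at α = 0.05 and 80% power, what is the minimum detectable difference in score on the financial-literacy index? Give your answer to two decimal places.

δ = (z_{α/2} + z_β) · √((σ₁²+σ₂²)/n)
  = (1.960 + 0.842) · √(288/961)
  = 2.802 · √0.29969
  = 2.802 · 0.5474
  = 1.5339

Minimum detectable difference ≈ 1.53 points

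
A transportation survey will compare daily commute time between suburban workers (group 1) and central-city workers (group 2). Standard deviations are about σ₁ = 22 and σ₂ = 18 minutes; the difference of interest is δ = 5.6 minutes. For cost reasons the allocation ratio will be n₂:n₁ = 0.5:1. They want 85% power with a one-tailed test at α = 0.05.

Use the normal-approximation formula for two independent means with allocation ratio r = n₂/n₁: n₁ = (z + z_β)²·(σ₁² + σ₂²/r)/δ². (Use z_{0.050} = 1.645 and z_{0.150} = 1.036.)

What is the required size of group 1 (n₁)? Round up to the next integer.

n₁ = (z_α + z_β)² · (σ₁² + σ₂²/r) / δ²
   = (1.645 + 1.036)² · (22² + 18²/0.5) / 5.6²
   = 7.1878 · (484 + 648) / 31.36
   = 7.1878 · 1132 / 31.36
   = 259.46
Round up → n₁ = 260; n₂ = r·n₁ = 0.5 × 260 = 130.

n₁ = 260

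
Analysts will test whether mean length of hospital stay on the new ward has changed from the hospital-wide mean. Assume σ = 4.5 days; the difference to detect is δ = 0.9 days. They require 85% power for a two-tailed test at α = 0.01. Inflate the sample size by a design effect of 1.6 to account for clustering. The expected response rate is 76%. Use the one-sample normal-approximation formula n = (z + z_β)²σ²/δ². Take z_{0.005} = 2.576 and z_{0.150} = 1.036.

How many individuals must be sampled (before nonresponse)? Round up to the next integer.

n = (z_{α/2} + z_β)² · σ² / δ²
  = (2.576 + 1.036)² · 4.5² / 0.9²
  = 13.0465 · 20.25 / 0.81
  = 326.16
Design effect: 1.6 × 326.16 = 521.86.
Adjust for 76% response: 521.86 / 0.76 = 686.66.
Round up → n = 687.

n = 687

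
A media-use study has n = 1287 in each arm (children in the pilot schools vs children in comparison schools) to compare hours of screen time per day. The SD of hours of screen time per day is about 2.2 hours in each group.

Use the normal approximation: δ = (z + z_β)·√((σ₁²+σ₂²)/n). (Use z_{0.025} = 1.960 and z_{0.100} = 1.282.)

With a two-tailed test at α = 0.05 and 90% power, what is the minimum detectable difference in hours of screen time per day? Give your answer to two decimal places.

Minimum detectable difference ≈ 0.28 hours

δ = (z_{α/2} + z_β) · √((σ₁²+σ₂²)/n)
  = (1.960 + 1.282) · √(9.68/1287)
  = 3.242 · √0.00752
  = 3.242 · 0.0867
  = 0.2812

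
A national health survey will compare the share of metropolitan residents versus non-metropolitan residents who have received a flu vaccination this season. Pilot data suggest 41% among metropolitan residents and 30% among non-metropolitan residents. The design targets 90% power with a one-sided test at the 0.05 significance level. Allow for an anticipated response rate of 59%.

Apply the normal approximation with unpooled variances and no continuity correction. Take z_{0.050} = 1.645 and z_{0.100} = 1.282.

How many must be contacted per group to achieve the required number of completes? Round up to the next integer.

n = 543 per group

n = (z_α + z_β)² · [p₁(1−p₁) + p₂(1−p₂)] / (p₁ − p₂)²
  = (1.645 + 1.282)² · (0.41·0.59 + 0.30·0.70) / (0.11)²
  = (2.927)² · (0.2419 + 0.2100) / 0.0121
  = 8.5673 · 0.4519 / 0.0121
  = 319.96
Adjust for 59% response: 319.96 / 0.59 = 542.31.
Round up → n = 543 per group.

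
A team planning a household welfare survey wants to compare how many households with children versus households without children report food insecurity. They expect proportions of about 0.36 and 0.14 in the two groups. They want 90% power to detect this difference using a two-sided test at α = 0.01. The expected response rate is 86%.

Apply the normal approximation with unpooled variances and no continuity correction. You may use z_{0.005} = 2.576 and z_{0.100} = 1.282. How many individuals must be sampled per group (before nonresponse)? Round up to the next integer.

n = 126 per group

n = (z_{α/2} + z_β)² · [p₁(1−p₁) + p₂(1−p₂)] / (p₁ − p₂)²
  = (2.576 + 1.282)² · (0.36·0.64 + 0.14·0.86) / (0.22)²
  = (3.858)² · (0.2304 + 0.1204) / 0.0484
  = 14.8842 · 0.3508 / 0.0484
  = 107.88
Adjust for 86% response: 107.88 / 0.86 = 125.44.
Round up → n = 126 per group.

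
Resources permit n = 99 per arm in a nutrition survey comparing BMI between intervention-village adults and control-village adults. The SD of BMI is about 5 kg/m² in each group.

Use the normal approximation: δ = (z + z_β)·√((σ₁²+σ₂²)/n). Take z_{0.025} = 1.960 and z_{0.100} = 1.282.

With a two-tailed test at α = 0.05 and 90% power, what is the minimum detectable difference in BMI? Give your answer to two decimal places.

Minimum detectable difference ≈ 2.30 kg/m²

δ = (z_{α/2} + z_β) · √((σ₁²+σ₂²)/n)
  = (1.960 + 1.282) · √(50/99)
  = 3.242 · √0.50505
  = 3.242 · 0.7107
  = 2.3040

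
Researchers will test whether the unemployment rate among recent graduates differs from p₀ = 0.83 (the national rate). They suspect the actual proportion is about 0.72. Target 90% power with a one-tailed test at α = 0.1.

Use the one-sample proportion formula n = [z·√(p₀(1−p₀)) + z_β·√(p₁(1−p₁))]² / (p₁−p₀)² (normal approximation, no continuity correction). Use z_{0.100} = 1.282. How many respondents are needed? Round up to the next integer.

n = 93

n = [z_α·√(p₀q₀) + z_β·√(p₁q₁)]² / (p₁ − p₀)²
  = [1.282·√(0.83·0.17) + 1.282·√(0.72·0.28)]² / (-0.11)²
  = [1.282·0.3756 + 1.282·0.4490]² / 0.0121
  = [1.0572]² / 0.0121
  = 92.37
Round up → n = 93.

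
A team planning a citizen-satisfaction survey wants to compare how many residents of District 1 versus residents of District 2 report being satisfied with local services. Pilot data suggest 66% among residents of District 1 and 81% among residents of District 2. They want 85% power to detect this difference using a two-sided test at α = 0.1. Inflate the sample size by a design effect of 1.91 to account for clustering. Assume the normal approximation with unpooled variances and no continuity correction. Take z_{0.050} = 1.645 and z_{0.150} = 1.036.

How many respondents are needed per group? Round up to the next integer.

n = 231 per group

n = (z_{α/2} + z_β)² · [p₁(1−p₁) + p₂(1−p₂)] / (p₁ − p₂)²
  = (1.645 + 1.036)² · (0.66·0.34 + 0.81·0.19) / (-0.15)²
  = (2.681)² · (0.2244 + 0.1539) / 0.0225
  = 7.1878 · 0.3783 / 0.0225
  = 120.85
Design effect: 1.91 × 120.85 = 230.82.
Round up → n = 231 per group.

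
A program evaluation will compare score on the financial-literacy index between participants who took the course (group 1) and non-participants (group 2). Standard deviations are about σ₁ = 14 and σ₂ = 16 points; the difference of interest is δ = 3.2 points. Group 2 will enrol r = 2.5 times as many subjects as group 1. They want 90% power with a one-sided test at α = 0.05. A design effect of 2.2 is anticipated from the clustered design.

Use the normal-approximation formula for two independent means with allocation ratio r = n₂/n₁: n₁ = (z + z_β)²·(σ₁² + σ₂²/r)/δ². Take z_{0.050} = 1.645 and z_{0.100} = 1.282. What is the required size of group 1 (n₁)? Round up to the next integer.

n₁ = 550

n₁ = (z_α + z_β)² · (σ₁² + σ₂²/r) / δ²
   = (1.645 + 1.282)² · (14² + 16²/2.5) / 3.2²
   = 8.5673 · (196 + 102.4) / 10.24
   = 8.5673 · 298.4 / 10.24
   = 249.66
Design effect: 2.2 × 249.66 = 549.25.
Round up → n₁ = 550; n₂ = r·n₁ = 2.5 × 550 = 1375.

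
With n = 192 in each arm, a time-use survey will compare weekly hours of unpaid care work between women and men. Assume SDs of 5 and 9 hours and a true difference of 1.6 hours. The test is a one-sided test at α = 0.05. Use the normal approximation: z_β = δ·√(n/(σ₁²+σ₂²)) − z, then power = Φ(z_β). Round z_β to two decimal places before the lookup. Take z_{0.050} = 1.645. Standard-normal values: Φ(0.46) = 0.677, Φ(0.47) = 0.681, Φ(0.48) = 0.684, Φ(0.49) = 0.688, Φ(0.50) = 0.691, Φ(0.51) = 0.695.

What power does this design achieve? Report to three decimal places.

z_β = δ·√(n/(σ₁²+σ₂²)) − z_α
    = 1.6 · √(192/106) − 1.645
    = 1.6 · 1.34585 − 1.645
    = 2.1534 − 1.645 = 0.5084 → 0.51
Power = Φ(0.51) = 0.695.

Power ≈ 0.695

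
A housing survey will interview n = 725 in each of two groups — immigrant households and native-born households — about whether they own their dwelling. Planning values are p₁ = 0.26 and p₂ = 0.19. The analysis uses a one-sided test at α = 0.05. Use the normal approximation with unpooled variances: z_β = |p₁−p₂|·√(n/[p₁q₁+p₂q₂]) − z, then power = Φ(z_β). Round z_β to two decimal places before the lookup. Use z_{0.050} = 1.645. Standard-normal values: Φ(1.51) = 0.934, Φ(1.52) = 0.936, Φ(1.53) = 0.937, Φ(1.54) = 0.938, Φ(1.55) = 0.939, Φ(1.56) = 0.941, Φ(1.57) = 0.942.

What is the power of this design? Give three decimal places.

Power ≈ 0.941

z_β = |p₁−p₂|·√(n/[p₁q₁+p₂q₂]) − z_α
    = 0.07 · √(725/0.3463) − 1.645
    = 0.07 · 45.7554 − 1.645
    = 3.2029 − 1.645 = 1.5579 → 1.56
Power = Φ(1.56) = 0.941.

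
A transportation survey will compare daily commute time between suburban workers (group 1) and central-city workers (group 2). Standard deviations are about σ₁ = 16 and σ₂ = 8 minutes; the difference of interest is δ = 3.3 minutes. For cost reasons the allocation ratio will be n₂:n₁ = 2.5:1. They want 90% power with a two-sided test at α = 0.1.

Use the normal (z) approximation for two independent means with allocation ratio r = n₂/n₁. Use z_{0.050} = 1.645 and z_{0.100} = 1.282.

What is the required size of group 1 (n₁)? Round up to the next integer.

n₁ = 222

n₁ = (z_{α/2} + z_β)² · (σ₁² + σ₂²/r) / δ²
   = (1.645 + 1.282)² · (16² + 8²/2.5) / 3.3²
   = 8.5673 · (256 + 25.6) / 10.89
   = 8.5673 · 281.6 / 10.89
   = 221.54
Round up → n₁ = 222; n₂ = r·n₁ = 2.5 × 222 = 555.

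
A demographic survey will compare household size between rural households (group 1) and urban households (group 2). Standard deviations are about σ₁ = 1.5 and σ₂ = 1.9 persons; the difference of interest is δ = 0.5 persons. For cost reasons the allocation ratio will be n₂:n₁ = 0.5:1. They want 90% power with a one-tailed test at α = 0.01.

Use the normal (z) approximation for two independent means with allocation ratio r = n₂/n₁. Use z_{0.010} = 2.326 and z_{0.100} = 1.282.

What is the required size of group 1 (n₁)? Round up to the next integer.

n₁ = (z_α + z_β)² · (σ₁² + σ₂²/r) / δ²
   = (2.326 + 1.282)² · (1.5² + 1.9²/0.5) / 0.5²
   = 13.0177 · (2.25 + 7.22) / 0.25
   = 13.0177 · 9.47 / 0.25
   = 493.11
Round up → n₁ = 494; n₂ = r·n₁ = 0.5 × 494 = 247.

n₁ = 494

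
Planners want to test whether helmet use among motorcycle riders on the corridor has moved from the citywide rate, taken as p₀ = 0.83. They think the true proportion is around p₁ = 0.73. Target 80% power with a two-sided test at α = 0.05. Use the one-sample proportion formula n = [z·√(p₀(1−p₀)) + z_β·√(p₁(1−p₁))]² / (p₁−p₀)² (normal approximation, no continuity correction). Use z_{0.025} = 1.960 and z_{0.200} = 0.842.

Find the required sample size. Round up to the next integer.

n = 124

n = [z_{α/2}·√(p₀q₀) + z_β·√(p₁q₁)]² / (p₁ − p₀)²
  = [1.960·√(0.83·0.17) + 0.842·√(0.73·0.27)]² / (-0.10)²
  = [1.960·0.3756 + 0.842·0.4440]² / 0.0100
  = [1.1101]² / 0.0100
  = 123.22
Round up → n = 124.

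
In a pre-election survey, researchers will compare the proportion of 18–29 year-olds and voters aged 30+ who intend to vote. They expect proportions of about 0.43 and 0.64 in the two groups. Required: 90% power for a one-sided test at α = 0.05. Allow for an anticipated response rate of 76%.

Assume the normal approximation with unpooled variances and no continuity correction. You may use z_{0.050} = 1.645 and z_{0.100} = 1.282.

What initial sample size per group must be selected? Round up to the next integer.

n = 122 per group

n = (z_α + z_β)² · [p₁(1−p₁) + p₂(1−p₂)] / (p₁ − p₂)²
  = (1.645 + 1.282)² · (0.43·0.57 + 0.64·0.36) / (-0.21)²
  = (2.927)² · (0.2451 + 0.2304) / 0.0441
  = 8.5673 · 0.4755 / 0.0441
  = 92.38
Adjust for 76% response: 92.38 / 0.76 = 121.55.
Round up → n = 122 per group.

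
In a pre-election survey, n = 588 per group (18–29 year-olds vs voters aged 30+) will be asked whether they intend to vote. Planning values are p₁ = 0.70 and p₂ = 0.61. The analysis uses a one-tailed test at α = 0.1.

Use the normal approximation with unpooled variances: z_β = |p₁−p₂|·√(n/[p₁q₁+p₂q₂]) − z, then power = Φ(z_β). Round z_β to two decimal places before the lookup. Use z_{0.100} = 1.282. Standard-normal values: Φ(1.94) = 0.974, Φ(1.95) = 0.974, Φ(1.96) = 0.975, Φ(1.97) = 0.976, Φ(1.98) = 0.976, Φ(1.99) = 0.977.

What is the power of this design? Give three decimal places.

Power ≈ 0.976

z_β = |p₁−p₂|·√(n/[p₁q₁+p₂q₂]) − z_α
    = 0.09 · √(588/0.4479) − 1.282
    = 0.09 · 36.2325 − 1.282
    = 3.2609 − 1.282 = 1.9789 → 1.98
Power = Φ(1.98) = 0.976.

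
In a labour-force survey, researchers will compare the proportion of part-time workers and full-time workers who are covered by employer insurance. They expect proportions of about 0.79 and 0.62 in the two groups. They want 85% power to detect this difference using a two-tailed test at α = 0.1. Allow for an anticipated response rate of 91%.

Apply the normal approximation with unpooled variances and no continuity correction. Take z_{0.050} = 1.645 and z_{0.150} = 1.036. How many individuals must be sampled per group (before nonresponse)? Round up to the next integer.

n = (z_{α/2} + z_β)² · [p₁(1−p₁) + p₂(1−p₂)] / (p₁ − p₂)²
  = (1.645 + 1.036)² · (0.79·0.21 + 0.62·0.38) / (0.17)²
  = (2.681)² · (0.1659 + 0.2356) / 0.0289
  = 7.1878 · 0.4015 / 0.0289
  = 99.86
Adjust for 91% response: 99.86 / 0.91 = 109.73.
Round up → n = 110 per group.

n = 110 per group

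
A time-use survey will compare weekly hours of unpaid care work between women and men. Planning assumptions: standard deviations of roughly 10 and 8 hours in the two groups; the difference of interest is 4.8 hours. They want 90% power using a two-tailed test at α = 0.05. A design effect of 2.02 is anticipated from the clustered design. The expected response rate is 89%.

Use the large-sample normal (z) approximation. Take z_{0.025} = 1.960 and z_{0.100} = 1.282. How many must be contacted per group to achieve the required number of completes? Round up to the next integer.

n = (z_{α/2} + z_β)² · (σ₁² + σ₂²) / δ²
  = (1.960 + 1.282)² · (10² + 8² = 164) / 4.8²
  = 10.5106 · 164 / 23.04
  = 74.81
Design effect: 2.02 × 74.81 = 151.13.
Adjust for 89% response: 151.13 / 0.89 = 169.80.
Round up → n = 170 per group.

n = 170 per group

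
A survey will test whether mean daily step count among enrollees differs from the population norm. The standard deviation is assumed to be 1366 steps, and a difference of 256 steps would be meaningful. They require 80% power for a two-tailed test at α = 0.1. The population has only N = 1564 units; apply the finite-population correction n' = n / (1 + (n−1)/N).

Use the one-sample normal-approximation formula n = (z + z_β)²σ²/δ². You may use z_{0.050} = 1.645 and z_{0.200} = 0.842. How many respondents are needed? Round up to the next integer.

n = 159

n = (z_{α/2} + z_β)² · σ² / δ²
  = (1.645 + 0.842)² · 1366² / 256²
  = 6.1852 · 1865956 / 65536
  = 176.11
Finite-population correction (N = 1564): 176.11 / (1 + (176.11 − 1)/1564) = 158.37.
Round up → n = 159.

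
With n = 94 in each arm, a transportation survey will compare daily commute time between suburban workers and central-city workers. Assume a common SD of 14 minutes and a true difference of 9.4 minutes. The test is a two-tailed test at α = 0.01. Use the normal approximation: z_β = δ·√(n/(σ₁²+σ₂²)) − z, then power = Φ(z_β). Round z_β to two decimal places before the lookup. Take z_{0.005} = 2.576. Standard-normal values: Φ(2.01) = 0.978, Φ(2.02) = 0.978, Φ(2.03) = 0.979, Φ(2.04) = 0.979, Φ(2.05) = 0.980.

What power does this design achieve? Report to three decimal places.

Power ≈ 0.979

z_β = δ·√(n/(σ₁²+σ₂²)) − z_{α/2}
    = 9.4 · √(94/392) − 2.576
    = 9.4 · 0.48969 − 2.576
    = 4.6031 − 2.576 = 2.0271 → 2.03
Power = Φ(2.03) = 0.979.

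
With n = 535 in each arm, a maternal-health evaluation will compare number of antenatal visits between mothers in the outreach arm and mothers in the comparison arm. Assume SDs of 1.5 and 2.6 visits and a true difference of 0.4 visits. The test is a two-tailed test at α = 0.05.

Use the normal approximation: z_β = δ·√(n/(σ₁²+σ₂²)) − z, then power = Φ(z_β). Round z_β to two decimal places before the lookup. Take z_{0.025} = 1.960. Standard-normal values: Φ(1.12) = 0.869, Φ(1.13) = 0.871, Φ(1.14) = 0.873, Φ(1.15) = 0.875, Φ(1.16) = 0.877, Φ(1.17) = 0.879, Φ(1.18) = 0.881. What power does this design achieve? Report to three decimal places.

z_β = δ·√(n/(σ₁²+σ₂²)) − z_{α/2}
    = 0.4 · √(535/9.01) − 1.960
    = 0.4 · 7.70574 − 1.960
    = 3.0823 − 1.960 = 1.1223 → 1.12
Power = Φ(1.12) = 0.869.

Power ≈ 0.869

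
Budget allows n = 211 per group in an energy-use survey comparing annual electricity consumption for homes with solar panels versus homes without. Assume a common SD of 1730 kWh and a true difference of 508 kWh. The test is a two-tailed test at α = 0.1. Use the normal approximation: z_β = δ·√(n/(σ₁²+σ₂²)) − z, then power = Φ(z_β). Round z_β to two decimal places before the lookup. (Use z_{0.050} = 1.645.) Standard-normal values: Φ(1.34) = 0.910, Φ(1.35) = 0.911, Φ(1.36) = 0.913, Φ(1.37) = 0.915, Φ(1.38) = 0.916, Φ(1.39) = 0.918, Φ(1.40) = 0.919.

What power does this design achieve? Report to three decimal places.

z_β = δ·√(n/(σ₁²+σ₂²)) − z_{α/2}
    = 508 · √(211/5985800) − 1.645
    = 508 · 0.00594 − 1.645
    = 3.0161 − 1.645 = 1.3711 → 1.37
Power = Φ(1.37) = 0.915.

Power ≈ 0.915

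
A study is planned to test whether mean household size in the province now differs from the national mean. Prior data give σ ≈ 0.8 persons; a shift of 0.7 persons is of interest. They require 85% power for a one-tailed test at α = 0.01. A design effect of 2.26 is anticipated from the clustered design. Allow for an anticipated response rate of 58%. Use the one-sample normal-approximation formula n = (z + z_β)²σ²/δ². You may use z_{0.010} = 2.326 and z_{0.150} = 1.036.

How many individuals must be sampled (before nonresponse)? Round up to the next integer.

n = 58

n = (z_α + z_β)² · σ² / δ²
  = (2.326 + 1.036)² · 0.8² / 0.7²
  = 11.3030 · 0.64 / 0.49
  = 14.76
Design effect: 2.26 × 14.76 = 33.36.
Adjust for 58% response: 33.36 / 0.58 = 57.53.
Round up → n = 58.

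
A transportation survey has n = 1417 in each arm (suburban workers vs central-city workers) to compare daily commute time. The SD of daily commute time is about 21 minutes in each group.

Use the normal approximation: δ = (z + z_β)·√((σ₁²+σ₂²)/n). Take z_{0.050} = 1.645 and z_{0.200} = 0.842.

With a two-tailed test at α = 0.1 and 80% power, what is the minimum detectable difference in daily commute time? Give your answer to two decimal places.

Minimum detectable difference ≈ 1.96 minutes

δ = (z_{α/2} + z_β) · √((σ₁²+σ₂²)/n)
  = (1.645 + 0.842) · √(882/1417)
  = 2.487 · √0.62244
  = 2.487 · 0.7889
  = 1.9621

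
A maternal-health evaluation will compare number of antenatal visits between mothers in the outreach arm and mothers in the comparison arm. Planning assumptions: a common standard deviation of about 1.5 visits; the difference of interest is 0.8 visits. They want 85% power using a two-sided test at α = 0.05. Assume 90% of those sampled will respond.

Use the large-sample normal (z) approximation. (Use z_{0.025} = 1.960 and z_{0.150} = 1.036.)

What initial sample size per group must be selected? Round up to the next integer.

n = (z_{α/2} + z_β)² · (σ₁² + σ₂²) / δ²
  = (1.960 + 1.036)² · (2·1.5² = 4.5) / 0.8²
  = 8.9760 · 4.5 / 0.64
  = 63.11
Adjust for 90% response: 63.11 / 0.90 = 70.13.
Round up → n = 71 per group.

n = 71 per group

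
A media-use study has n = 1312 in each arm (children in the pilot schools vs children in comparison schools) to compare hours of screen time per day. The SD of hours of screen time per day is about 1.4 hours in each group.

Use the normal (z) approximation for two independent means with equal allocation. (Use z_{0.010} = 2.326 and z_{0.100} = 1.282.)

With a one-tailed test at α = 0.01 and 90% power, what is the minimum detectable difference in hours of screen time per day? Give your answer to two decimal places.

Minimum detectable difference ≈ 0.20 hours

δ = (z_α + z_β) · √((σ₁²+σ₂²)/n)
  = (2.326 + 1.282) · √(3.92/1312)
  = 3.608 · √0.00299
  = 3.608 · 0.0547
  = 0.1972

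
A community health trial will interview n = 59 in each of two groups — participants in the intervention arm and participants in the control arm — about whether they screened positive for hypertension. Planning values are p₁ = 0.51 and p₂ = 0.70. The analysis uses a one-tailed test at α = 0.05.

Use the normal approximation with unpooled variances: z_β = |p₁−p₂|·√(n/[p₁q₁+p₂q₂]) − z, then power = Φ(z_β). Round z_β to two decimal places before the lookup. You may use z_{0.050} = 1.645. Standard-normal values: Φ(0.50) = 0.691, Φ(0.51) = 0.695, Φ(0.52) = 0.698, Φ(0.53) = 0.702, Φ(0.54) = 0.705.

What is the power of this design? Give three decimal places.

Power ≈ 0.695

z_β = |p₁−p₂|·√(n/[p₁q₁+p₂q₂]) − z_α
    = 0.19 · √(59/0.4599) − 1.645
    = 0.19 · 11.3265 − 1.645
    = 2.1520 − 1.645 = 0.5070 → 0.51
Power = Φ(0.51) = 0.695.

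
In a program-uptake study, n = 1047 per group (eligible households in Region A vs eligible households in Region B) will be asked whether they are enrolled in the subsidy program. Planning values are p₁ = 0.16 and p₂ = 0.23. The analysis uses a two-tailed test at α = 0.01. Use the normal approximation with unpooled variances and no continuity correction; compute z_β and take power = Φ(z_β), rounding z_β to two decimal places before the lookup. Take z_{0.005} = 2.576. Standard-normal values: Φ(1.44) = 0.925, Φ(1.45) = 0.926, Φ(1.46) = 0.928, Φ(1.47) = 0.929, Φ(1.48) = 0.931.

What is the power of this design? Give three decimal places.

Power ≈ 0.931

z_β = |p₁−p₂|·√(n/[p₁q₁+p₂q₂]) − z_{α/2}
    = 0.07 · √(1047/0.3115) − 2.576
    = 0.07 · 57.9755 − 2.576
    = 4.0583 − 2.576 = 1.4823 → 1.48
Power = Φ(1.48) = 0.931.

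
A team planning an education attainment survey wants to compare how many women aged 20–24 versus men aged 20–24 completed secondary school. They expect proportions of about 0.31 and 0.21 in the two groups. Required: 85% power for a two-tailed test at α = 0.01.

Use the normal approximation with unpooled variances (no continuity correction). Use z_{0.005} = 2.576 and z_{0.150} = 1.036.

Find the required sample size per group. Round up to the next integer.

n = 496 per group

n = (z_{α/2} + z_β)² · [p₁(1−p₁) + p₂(1−p₂)] / (p₁ − p₂)²
  = (2.576 + 1.036)² · (0.31·0.69 + 0.21·0.79) / (0.10)²
  = (3.612)² · (0.2139 + 0.1659) / 0.0100
  = 13.0465 · 0.3798 / 0.0100
  = 495.51
Round up → n = 496 per group.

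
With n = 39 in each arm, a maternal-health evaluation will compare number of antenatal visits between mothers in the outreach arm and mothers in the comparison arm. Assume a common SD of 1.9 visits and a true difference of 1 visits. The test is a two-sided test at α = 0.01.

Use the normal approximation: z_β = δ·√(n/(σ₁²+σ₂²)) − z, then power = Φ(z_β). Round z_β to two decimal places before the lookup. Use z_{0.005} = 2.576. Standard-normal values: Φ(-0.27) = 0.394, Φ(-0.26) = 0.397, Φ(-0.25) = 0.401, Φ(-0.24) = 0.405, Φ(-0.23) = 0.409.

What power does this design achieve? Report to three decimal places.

Power ≈ 0.401

z_β = δ·√(n/(σ₁²+σ₂²)) − z_{α/2}
    = 1 · √(39/7.22) − 2.576
    = 1 · 2.32415 − 2.576
    = 2.3241 − 2.576 = -0.2519 → -0.25
Power = Φ(-0.25) = 0.401.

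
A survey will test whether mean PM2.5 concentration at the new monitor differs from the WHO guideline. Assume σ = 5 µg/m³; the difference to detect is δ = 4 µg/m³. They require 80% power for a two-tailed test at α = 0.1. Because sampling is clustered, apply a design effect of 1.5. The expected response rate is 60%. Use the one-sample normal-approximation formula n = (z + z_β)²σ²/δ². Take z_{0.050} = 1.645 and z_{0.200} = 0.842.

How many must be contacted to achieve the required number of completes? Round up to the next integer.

n = 25

n = (z_{α/2} + z_β)² · σ² / δ²
  = (1.645 + 0.842)² · 5² / 4²
  = 6.1852 · 25 / 16
  = 9.66
Design effect: 1.5 × 9.66 = 14.50.
Adjust for 60% response: 14.50 / 0.60 = 24.16.
Round up → n = 25.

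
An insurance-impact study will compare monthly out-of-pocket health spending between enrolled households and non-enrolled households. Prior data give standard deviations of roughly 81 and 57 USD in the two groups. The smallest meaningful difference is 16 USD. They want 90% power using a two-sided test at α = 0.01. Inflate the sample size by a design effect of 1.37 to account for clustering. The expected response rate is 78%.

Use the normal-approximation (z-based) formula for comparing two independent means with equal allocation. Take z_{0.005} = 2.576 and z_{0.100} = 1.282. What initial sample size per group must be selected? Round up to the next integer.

n = 1002 per group

n = (z_{α/2} + z_β)² · (σ₁² + σ₂²) / δ²
  = (2.576 + 1.282)² · (81² + 57² = 9810) / 16²
  = 14.8842 · 9810 / 256
  = 570.37
Design effect: 1.37 × 570.37 = 781.40.
Adjust for 78% response: 781.40 / 0.78 = 1001.80.
Round up → n = 1002 per group.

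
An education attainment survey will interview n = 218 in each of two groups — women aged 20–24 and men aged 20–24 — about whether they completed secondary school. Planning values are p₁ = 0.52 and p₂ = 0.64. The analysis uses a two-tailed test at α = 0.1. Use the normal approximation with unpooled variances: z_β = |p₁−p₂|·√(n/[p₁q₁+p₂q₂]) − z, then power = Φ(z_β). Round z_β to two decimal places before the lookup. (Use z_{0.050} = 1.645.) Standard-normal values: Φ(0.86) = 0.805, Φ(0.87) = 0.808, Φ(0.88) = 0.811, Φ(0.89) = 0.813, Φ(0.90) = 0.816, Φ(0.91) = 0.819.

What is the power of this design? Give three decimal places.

Power ≈ 0.819

z_β = |p₁−p₂|·√(n/[p₁q₁+p₂q₂]) − z_{α/2}
    = 0.12 · √(218/0.4800) − 1.645
    = 0.12 · 21.3112 − 1.645
    = 2.5573 − 1.645 = 0.9123 → 0.91
Power = Φ(0.91) = 0.819.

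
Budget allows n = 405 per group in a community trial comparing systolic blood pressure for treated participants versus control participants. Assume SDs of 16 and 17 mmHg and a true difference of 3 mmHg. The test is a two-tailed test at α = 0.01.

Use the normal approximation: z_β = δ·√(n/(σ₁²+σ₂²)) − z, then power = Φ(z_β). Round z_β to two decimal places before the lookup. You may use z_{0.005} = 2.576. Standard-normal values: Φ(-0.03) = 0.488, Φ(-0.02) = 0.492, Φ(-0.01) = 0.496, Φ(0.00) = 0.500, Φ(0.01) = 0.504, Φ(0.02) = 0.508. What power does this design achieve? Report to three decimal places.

z_β = δ·√(n/(σ₁²+σ₂²)) − z_{α/2}
    = 3 · √(405/545) − 2.576
    = 3 · 0.86204 − 2.576
    = 2.5861 − 2.576 = 0.0101 → 0.01
Power = Φ(0.01) = 0.504.

Power ≈ 0.504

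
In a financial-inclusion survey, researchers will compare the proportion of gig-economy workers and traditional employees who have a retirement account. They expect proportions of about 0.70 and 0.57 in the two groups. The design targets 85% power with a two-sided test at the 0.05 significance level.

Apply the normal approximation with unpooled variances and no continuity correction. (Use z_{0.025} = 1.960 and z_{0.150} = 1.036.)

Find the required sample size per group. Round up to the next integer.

n = 242 per group

n = (z_{α/2} + z_β)² · [p₁(1−p₁) + p₂(1−p₂)] / (p₁ − p₂)²
  = (1.960 + 1.036)² · (0.70·0.30 + 0.57·0.43) / (0.13)²
  = (2.996)² · (0.2100 + 0.2451) / 0.0169
  = 8.9760 · 0.4551 / 0.0169
  = 241.72
Round up → n = 242 per group.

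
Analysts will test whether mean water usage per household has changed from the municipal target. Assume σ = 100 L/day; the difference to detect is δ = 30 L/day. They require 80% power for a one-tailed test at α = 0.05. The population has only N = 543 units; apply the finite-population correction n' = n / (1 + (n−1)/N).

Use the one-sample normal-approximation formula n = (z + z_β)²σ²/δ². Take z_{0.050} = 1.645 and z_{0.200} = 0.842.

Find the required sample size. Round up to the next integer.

n = 62

n = (z_α + z_β)² · σ² / δ²
  = (1.645 + 0.842)² · 100² / 30²
  = 6.1852 · 10000 / 900
  = 68.72
Finite-population correction (N = 543): 68.72 / (1 + (68.72 − 1)/543) = 61.10.
Round up → n = 62.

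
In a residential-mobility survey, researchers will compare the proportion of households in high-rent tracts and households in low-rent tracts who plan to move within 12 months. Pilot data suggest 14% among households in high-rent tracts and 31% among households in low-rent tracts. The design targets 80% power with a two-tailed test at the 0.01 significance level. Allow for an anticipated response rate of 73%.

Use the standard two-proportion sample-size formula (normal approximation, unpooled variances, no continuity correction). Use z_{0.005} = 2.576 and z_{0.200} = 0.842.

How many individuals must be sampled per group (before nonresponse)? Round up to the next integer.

n = 186 per group

n = (z_{α/2} + z_β)² · [p₁(1−p₁) + p₂(1−p₂)] / (p₁ − p₂)²
  = (2.576 + 0.842)² · (0.14·0.86 + 0.31·0.69) / (-0.17)²
  = (3.418)² · (0.1204 + 0.2139) / 0.0289
  = 11.6827 · 0.3343 / 0.0289
  = 135.14
Adjust for 73% response: 135.14 / 0.73 = 185.12.
Round up → n = 186 per group.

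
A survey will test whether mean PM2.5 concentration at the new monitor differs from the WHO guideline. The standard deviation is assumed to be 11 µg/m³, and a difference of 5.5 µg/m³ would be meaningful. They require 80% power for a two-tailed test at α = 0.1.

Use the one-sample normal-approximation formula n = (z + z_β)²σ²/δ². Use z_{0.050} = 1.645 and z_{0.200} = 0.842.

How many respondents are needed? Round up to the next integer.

n = 25

n = (z_{α/2} + z_β)² · σ² / δ²
  = (1.645 + 0.842)² · 11² / 5.5²
  = 6.1852 · 121 / 30.25
  = 24.74
Round up → n = 25.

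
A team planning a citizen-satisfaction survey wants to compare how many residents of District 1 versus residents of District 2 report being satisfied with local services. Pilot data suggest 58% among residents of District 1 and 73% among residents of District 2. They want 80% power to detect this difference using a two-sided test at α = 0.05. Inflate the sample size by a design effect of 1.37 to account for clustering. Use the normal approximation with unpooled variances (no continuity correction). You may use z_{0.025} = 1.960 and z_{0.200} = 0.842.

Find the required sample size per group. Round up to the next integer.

n = (z_{α/2} + z_β)² · [p₁(1−p₁) + p₂(1−p₂)] / (p₁ − p₂)²
  = (1.960 + 0.842)² · (0.58·0.42 + 0.73·0.27) / (-0.15)²
  = (2.802)² · (0.2436 + 0.1971) / 0.0225
  = 7.8512 · 0.4407 / 0.0225
  = 153.78
Design effect: 1.37 × 153.78 = 210.68.
Round up → n = 211 per group.

n = 211 per group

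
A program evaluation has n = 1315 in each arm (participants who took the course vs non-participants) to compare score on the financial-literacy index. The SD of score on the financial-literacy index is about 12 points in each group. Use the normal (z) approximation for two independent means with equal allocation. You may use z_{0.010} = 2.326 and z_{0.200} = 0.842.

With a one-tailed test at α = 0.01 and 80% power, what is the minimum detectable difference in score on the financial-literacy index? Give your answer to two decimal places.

Minimum detectable difference ≈ 1.48 points

δ = (z_α + z_β) · √((σ₁²+σ₂²)/n)
  = (2.326 + 0.842) · √(288/1315)
  = 3.168 · √0.21901
  = 3.168 · 0.4680
  = 1.4826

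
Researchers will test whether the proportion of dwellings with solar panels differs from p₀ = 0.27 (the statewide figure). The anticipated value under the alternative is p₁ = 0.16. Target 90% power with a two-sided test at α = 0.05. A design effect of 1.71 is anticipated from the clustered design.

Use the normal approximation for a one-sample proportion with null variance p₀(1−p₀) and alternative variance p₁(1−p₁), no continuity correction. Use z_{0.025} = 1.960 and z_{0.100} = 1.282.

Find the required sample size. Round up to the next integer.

n = [z_{α/2}·√(p₀q₀) + z_β·√(p₁q₁)]² / (p₁ − p₀)²
  = [1.960·√(0.27·0.73) + 1.282·√(0.16·0.84)]² / (-0.11)²
  = [1.960·0.4440 + 1.282·0.3666]² / 0.0121
  = [1.3401]² / 0.0121
  = 148.43
Design effect: 1.71 × 148.43 = 253.81.
Round up → n = 254.

n = 254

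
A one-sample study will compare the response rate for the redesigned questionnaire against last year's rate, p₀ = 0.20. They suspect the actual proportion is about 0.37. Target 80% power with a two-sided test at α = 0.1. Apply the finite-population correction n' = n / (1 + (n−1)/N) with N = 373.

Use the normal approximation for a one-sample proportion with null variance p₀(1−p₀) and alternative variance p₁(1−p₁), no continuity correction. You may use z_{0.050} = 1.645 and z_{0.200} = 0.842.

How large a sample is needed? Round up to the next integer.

n = 36

n = [z_{α/2}·√(p₀q₀) + z_β·√(p₁q₁)]² / (p₁ − p₀)²
  = [1.645·√(0.20·0.80) + 0.842·√(0.37·0.63)]² / (0.17)²
  = [1.645·0.4000 + 0.842·0.4828]² / 0.0289
  = [1.0645]² / 0.0289
  = 39.21
Finite-population correction (N = 373): 39.21 / (1 + (39.21 − 1)/373) = 35.57.
Round up → n = 36.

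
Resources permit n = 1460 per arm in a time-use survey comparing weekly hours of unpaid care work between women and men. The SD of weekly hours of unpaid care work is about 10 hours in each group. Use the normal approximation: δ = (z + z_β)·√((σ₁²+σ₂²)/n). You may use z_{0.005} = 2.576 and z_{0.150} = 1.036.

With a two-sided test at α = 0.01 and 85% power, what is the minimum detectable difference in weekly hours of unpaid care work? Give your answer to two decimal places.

Minimum detectable difference ≈ 1.34 hours

δ = (z_{α/2} + z_β) · √((σ₁²+σ₂²)/n)
  = (2.576 + 1.036) · √(200/1460)
  = 3.612 · √0.13699
  = 3.612 · 0.3701
  = 1.3369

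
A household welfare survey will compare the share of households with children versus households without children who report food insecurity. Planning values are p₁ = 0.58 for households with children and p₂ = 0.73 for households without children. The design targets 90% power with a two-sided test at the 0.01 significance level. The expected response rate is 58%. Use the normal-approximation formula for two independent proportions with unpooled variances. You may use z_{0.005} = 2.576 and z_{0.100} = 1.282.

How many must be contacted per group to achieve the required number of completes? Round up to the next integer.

n = 503 per group

n = (z_{α/2} + z_β)² · [p₁(1−p₁) + p₂(1−p₂)] / (p₁ − p₂)²
  = (2.576 + 1.282)² · (0.58·0.42 + 0.73·0.27) / (-0.15)²
  = (3.858)² · (0.2436 + 0.1971) / 0.0225
  = 14.8842 · 0.4407 / 0.0225
  = 291.53
Adjust for 58% response: 291.53 / 0.58 = 502.64.
Round up → n = 503 per group.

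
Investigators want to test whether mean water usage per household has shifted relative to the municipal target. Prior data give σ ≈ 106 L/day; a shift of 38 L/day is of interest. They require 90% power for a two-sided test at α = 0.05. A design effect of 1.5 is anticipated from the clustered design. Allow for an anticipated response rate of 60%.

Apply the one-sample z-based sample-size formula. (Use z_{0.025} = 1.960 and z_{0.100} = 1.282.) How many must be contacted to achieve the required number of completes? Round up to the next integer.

n = 205

n = (z_{α/2} + z_β)² · σ² / δ²
  = (1.960 + 1.282)² · 106² / 38²
  = 10.5106 · 11236 / 1444
  = 81.78
Design effect: 1.5 × 81.78 = 122.68.
Adjust for 60% response: 122.68 / 0.60 = 204.46.
Round up → n = 205.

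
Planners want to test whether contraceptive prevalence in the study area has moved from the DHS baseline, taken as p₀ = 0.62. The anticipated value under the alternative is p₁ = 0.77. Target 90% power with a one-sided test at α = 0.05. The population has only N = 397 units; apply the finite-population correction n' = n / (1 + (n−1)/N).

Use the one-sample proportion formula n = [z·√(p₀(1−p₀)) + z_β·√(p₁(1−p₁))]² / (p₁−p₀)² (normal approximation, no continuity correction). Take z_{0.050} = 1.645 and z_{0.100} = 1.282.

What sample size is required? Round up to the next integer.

n = 67

n = [z_α·√(p₀q₀) + z_β·√(p₁q₁)]² / (p₁ − p₀)²
  = [1.645·√(0.62·0.38) + 1.282·√(0.77·0.23)]² / (0.15)²
  = [1.645·0.4854 + 1.282·0.4208]² / 0.0225
  = [1.3380]² / 0.0225
  = 79.56
Finite-population correction (N = 397): 79.56 / (1 + (79.56 − 1)/397) = 66.42.
Round up → n = 67.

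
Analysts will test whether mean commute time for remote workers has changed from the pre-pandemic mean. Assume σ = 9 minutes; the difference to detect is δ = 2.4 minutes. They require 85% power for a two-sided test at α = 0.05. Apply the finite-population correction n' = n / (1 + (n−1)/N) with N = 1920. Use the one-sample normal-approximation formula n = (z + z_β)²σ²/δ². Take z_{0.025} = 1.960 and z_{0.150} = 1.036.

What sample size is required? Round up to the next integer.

n = 119

n = (z_{α/2} + z_β)² · σ² / δ²
  = (1.960 + 1.036)² · 9² / 2.4²
  = 8.9760 · 81 / 5.76
  = 126.23
Finite-population correction (N = 1920): 126.23 / (1 + (126.23 − 1)/1920) = 118.50.
Round up → n = 119.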